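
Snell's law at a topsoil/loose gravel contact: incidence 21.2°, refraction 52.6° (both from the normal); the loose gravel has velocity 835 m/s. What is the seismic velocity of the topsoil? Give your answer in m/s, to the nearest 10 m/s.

380 m/s

Snell's law: sin 21.2°/V₁ = sin 52.6°/V₂.
V₁ = V₂·sin 21.2°/sin 52.6° = 835 × 0.4552 = 380.10 m/s.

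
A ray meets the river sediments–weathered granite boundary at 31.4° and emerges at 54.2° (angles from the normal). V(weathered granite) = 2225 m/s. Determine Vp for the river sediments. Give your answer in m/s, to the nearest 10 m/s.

Snell's law: sin 31.4°/V₁ = sin 54.2°/V₂.
V₁ = V₂·sin 31.4°/sin 54.2° = 2225 × 0.6424 = 1429.29 m/s.

1430 m/s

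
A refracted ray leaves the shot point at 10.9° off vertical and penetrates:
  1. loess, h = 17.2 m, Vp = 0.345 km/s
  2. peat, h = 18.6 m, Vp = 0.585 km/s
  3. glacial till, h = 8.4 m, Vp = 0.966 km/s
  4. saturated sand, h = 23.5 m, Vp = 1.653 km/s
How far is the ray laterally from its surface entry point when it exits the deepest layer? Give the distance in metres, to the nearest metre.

p = sin θ₁/V₁ = sin 10.9°/0.345 = 5.4810e-01 s/km is conserved through the stack.
Layer 1: θ = 10.90°; offset = 17.2·tan 10.90° = 3.312 m.
Layer 2: sin θ = p·0.585 = 0.3206 → θ = 18.70°; offset = 18.6·tan 18.70° = 6.296 m.
Layer 3: sin θ = p·0.966 = 0.5295 → θ = 31.97°; offset = 8.4·tan 31.97° = 5.243 m.
Layer 4: sin θ = p·1.653 = 0.9060 → θ = 64.96°; offset = 23.5·tan 64.96° = 50.305 m.
Total horizontal offset = 65.156 m.

65 m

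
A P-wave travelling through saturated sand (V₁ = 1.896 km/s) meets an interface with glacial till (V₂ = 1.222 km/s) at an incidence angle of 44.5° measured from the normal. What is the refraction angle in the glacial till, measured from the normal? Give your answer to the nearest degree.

27°

sin θ₁/V₁ = sin θ₂/V₂ ⇒ sin θ₂ = 1.222·sin 44.5°/1.896 = 1.222·0.7009/1.896 = 0.4517.
θ₂ = sin⁻¹(0.4517) = 26.86° (from vertical).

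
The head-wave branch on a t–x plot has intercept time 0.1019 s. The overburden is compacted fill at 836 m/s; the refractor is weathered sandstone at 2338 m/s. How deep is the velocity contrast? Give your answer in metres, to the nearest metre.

θ_c = arcsin(836/2338) = 20.95°; cos θ_c = 0.9339.
tᵢ = 2h cos θ_c/V₁ ⇒ h = tᵢ·V₁/(2 cos θ_c) = 0.1019·836/(2·0.9339) = 45.61 m.

46 m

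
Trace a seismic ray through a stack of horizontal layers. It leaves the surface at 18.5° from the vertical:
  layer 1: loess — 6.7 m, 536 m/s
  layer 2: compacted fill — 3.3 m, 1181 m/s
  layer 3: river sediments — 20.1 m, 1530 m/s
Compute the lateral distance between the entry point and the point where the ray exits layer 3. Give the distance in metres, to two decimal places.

Ray parameter p = sin 18.5° / 536 m/s = 5.9199e-04 s/m.
Layer 1: θ = 18.50°; offset = 6.7·tan 18.50° = 2.2418 m.
Layer 2: sin θ = p·1181 = 0.6991 → θ = 44.36°; offset = 3.3·tan 44.36° = 3.2268 m.
Layer 3: sin θ = p·1530 = 0.9057 → θ = 64.92°; offset = 20.1·tan 64.92° = 42.9538 m.
Summing the layer offsets gives 48.4224 m.

48.42 m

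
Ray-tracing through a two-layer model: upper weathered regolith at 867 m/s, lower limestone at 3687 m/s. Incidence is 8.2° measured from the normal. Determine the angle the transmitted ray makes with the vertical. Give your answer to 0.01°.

37.34°

sin θ₁/V₁ = sin θ₂/V₂ ⇒ sin θ₂ = 3687·sin 8.2°/867 = 3687·0.1426/867 = 0.6065.
θ₂ = sin⁻¹(0.6065) = 37.34° (from vertical).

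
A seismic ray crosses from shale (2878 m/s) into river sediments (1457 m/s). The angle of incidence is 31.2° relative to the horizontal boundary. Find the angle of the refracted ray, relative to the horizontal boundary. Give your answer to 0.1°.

Angle from the normal: 90° − 31.2° = 58.8°.
Snell's law: sin θ₂ = (V₂/V₁)·sin θ₁ = (1457/2878)·sin 58.8° = 0.4330.
θ₂ = arcsin 0.4330 = 25.66° from the normal.
From the interface: 90° − 25.66° = 64.34°.

64.3°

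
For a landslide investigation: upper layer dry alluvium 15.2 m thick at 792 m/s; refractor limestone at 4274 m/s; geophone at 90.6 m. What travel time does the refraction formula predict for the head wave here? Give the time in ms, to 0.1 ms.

58.9 ms

t = x/V₂ + 2h·√(V₂²−V₁²)/(V₁V₂).
√(V₂²−V₁²) = √(4274²−792²) = 4200.0 m/s; delay term = 2·15.2·4200.0/(792·4274) = 0.03772 s.
t = 90.6/4274 + 0.03772 = 0.05892 s.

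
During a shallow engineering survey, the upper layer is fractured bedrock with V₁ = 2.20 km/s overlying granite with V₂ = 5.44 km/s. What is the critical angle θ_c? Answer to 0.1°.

23.9°

At critical incidence the refracted ray runs along the interface (θ₂ = 90°), so sin θ_c = V₁/V₂.
θ_c = arcsin(2.20/5.44) = arcsin 0.4044 = 23.85°.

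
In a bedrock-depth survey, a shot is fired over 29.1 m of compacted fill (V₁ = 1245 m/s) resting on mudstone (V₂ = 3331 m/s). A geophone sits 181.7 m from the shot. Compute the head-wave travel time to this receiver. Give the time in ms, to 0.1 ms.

97.9 ms

t = x/V₂ + 2h·√(V₂²−V₁²)/(V₁V₂).
√(V₂²−V₁²) = √(3331²−1245²) = 3089.6 m/s; delay term = 2·29.1·3089.6/(1245·3331) = 0.04336 s.
t = 181.7/3331 + 0.04336 = 0.09791 s.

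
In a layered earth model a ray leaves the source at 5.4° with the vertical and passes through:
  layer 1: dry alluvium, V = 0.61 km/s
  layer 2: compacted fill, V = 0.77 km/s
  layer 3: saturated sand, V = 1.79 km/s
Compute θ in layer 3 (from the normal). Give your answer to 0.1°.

Ray parameter p = sin 5.4° / 0.61 = 1.5428e-01 s/km.
sin θ_3 = p·V_3 = 1.5428e-01 × 1.79 = 0.2762.
θ_3 = 16.03° from the vertical.

16.0°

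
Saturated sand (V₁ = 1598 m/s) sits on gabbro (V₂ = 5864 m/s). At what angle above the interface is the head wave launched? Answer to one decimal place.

Critical incidence: sin θ_c = V₁/V₂ = 1598/5864 = 0.2725.
θ_c = arcsin 0.2725 = 15.81°.
Measured from the interface: 90° − 15.81° = 74.19°.

74.2°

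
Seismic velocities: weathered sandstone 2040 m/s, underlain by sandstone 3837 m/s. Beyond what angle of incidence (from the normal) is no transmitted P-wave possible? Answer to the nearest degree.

At critical incidence the refracted ray runs along the interface (θ₂ = 90°), so sin θ_c = V₁/V₂.
θ_c = arcsin(2040/3837) = arcsin 0.5317 = 32.12°.

32°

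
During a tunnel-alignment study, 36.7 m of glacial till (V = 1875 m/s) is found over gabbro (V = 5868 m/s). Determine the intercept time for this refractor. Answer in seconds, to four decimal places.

0.0371 s

θ_c = arcsin(V₁/V₂) = arcsin(1875/5868) = 18.63°; cos θ_c = 0.9476.
tᵢ = 2h·cos θ_c / V₁ = 2·36.7·0.9476 / 1875 = 0.03709 s.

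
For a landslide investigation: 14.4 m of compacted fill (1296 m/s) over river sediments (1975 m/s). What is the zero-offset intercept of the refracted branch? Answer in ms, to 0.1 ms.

16.8 ms

tᵢ = 2h·√(V₂²−V₁²)/(V₁V₂).
√(V₂²−V₁²) = √(1975²−1296²) = 1490.3 m/s.
tᵢ = 2·14.4·1490.3/(1296·1975) = 0.01677 s.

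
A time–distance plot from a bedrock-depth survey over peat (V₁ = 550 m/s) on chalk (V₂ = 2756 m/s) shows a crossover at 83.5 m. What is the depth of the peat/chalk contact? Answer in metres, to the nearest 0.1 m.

34.1 m

h = (x_cross/2)·√((V₂−V₁)/(V₂+V₁)).
(V₂−V₁)/(V₂+V₁) = (2756−550)/(2756+550) = 0.6673; √ = 0.8169.
h = (83.5/2)·0.8169 = 34.10 m.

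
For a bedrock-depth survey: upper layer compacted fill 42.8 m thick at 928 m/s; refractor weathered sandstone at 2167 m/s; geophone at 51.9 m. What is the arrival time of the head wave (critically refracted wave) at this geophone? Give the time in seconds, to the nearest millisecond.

θ_c = arcsin(V₁/V₂) = arcsin(928/2167) = 25.36°, cos θ_c = 0.9037.
Intercept time tᵢ = 2h cos θ_c / V₁ = 2·42.8·0.9037/928 = 0.08336 s.
t = x/V₂ + tᵢ = 51.9/2167 + 0.08336 = 0.10731 s.

0.107 s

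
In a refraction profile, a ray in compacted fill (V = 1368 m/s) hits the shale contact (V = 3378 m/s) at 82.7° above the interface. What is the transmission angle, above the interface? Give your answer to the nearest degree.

72°

Angle from the normal: 90° − 82.7° = 7.3°.
Snell's law: sin θ₂ = (V₂/V₁)·sin θ₁ = (3378/1368)·sin 7.3° = 0.3138.
θ₂ = arcsin 0.3138 = 18.29° from the normal.
From the interface: 90° − 18.29° = 71.71°.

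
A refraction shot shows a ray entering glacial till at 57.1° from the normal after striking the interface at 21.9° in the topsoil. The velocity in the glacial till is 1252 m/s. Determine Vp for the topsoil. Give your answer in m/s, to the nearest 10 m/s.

sin 21.9° = 0.3730; sin 57.1° = 0.8396.
V₁ = V₂·(sin θ₁/sin θ₂) = 1252·(0.3730/0.8396) = 556.18 m/s.

560 m/s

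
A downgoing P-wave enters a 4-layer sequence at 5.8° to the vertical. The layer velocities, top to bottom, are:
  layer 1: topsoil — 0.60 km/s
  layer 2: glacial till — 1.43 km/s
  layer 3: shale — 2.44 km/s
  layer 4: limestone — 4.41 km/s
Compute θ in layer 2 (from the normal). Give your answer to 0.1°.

13.9°

Ray parameter p = sin 5.8° / 0.60 = 1.6843e-01 s/km.
sin θ_2 = p·V_2 = 1.6843e-01 × 1.43 = 0.2409.
θ_2 = 13.94° from the vertical.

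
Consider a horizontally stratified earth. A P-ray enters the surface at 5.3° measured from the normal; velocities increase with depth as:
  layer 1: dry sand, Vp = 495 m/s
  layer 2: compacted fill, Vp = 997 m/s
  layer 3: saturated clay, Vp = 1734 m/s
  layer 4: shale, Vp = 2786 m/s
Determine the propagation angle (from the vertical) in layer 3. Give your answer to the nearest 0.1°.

Snell's law across each interface conserves sin θ / V, so sin θ_3 = V_3·sin θ₁/V₁.
sin θ_3 = 1734 × sin 5.3° / 495 = 0.3236.
θ_3 = arcsin 0.3236 = 18.88°.

18.9°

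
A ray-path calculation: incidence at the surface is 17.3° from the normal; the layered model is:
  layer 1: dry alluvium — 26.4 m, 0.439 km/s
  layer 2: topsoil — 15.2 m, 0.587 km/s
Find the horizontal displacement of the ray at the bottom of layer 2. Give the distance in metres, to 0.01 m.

p = sin θ₁/V₁ = sin 17.3°/0.439 = 6.7739e-01 s/km is conserved through the stack.
Layer 1: θ = 17.30°; offset = 26.4·tan 17.30° = 8.2227 m.
Layer 2: sin θ = p·0.587 = 0.3976 → θ = 23.43°; offset = 15.2·tan 23.43° = 6.5871 m.
Σ offsets = 14.8098 m.

14.81 m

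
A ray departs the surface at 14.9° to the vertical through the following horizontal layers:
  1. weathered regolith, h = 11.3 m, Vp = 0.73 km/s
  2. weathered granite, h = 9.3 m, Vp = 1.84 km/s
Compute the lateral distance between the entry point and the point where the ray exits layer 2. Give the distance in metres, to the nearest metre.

Ray parameter p = sin 14.9° / 0.73 km/s = 3.5224e-01 s/km.
Layer 1: θ = 14.90°; offset = 11.3·tan 14.90° = 3.007 m.
Layer 2: sin θ = p·1.84 = 0.6481 → θ = 40.40°; offset = 9.3·tan 40.40° = 7.915 m.
Total horizontal offset = 10.922 m.

11 m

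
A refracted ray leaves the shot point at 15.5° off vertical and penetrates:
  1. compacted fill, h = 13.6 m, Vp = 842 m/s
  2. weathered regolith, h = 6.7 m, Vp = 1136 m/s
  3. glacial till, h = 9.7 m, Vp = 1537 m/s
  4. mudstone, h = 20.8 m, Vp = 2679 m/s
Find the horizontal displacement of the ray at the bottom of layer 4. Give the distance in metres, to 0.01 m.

p = sin θ₁/V₁ = sin 15.5°/842 = 3.1739e-04 s/m is conserved through the stack.
Layer 1: θ = 15.50°; offset = 13.6·tan 15.50° = 3.7716 m.
Layer 2: sin θ = p·1136 = 0.3605 → θ = 21.13°; offset = 6.7·tan 21.13° = 2.5899 m.
Layer 3: sin θ = p·1537 = 0.4878 → θ = 29.20°; offset = 9.7·tan 29.20° = 5.4206 m.
Layer 4: sin θ = p·2679 = 0.8503 → θ = 58.24°; offset = 20.8·tan 58.24° = 33.6014 m.
Total horizontal offset = 45.3835 m.

45.38 m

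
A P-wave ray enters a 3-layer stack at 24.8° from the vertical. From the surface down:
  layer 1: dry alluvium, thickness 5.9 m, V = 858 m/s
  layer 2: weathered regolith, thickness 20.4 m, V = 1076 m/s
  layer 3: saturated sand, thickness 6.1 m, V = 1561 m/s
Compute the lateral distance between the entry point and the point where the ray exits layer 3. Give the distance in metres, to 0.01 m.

Apply Snell's law at each interface; in layer i the horizontal offset is hᵢ·tan θᵢ.
Layer 1: θ = 24.80°; offset = 5.9·tan 24.80° = 2.7262 m.
Layer 2: sin θ = 1076·sin 24.8°/858 = 0.5260, θ = 31.74°; offset = 20.4·tan 31.74° = 12.6177 m.
Layer 3: sin θ = 1561·sin 24.8°/858 = 0.7631, θ = 49.74°; offset = 6.1·tan 49.74° = 7.2033 m.
Summing the layer offsets gives 22.5471 m.

22.55 m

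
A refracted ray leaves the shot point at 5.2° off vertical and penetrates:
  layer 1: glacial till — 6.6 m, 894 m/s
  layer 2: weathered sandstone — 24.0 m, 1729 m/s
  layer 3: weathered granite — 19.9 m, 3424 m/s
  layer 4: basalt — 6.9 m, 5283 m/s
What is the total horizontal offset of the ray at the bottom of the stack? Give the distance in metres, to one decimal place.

p = sin θ₁/V₁ = sin 5.2°/894 = 1.0138e-04 s/m is conserved through the stack.
Layer 1: θ = 5.20°; offset = 6.6·tan 5.20° = 0.601 m.
Layer 2: sin θ = p·1729 = 0.1753 → θ = 10.10°; offset = 24.0·tan 10.10° = 4.273 m.
Layer 3: sin θ = p·3424 = 0.3471 → θ = 20.31°; offset = 19.9·tan 20.31° = 7.366 m.
Layer 4: sin θ = p·5283 = 0.5356 → θ = 32.38°; offset = 6.9·tan 32.38° = 4.376 m.
Total horizontal offset = 16.615 m.

16.6 m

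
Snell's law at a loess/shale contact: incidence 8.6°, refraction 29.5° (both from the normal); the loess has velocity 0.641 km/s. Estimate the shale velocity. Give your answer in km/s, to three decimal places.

sin 8.6° = 0.1495; sin 29.5° = 0.4924.
V₂ = V₁·(sin θ₂/sin θ₁) = 0.641·(0.4924/0.1495) = 2.111 km/s.

2.111 km/s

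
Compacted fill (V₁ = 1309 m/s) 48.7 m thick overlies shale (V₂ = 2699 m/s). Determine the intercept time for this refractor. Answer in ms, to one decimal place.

65.1 ms

θ_c = arcsin(V₁/V₂) = arcsin(1309/2699) = 29.01°; cos θ_c = 0.8745.
tᵢ = 2h·cos θ_c / V₁ = 2·48.7·0.8745 / 1309 = 0.06507 s.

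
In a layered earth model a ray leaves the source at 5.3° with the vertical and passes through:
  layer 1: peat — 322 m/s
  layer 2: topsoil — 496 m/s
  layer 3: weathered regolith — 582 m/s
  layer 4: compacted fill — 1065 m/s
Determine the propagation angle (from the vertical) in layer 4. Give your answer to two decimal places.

Ray parameter p = sin 5.3° / 322 = 2.8687e-04 s/m.
sin θ_4 = p·V_4 = 2.8687e-04 × 1065 = 0.3055.
θ_4 = 17.79° from the vertical.

17.79°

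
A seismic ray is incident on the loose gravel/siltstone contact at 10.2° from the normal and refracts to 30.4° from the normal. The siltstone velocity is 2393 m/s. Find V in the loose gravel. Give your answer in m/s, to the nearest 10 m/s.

sin 10.2° = 0.1771; sin 30.4° = 0.5060.
V₁ = V₂·(sin θ₁/sin θ₂) = 2393·(0.1771/0.5060) = 837.42 m/s.

840 m/s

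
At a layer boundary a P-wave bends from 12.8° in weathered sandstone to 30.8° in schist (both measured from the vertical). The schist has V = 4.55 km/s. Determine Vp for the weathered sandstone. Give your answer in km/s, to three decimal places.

1.969 km/s

Snell's law: sin 12.8°/V₁ = sin 30.8°/V₂.
V₁ = V₂·sin 12.8°/sin 30.8° = 4.55 × 0.4327 = 1.969 km/s.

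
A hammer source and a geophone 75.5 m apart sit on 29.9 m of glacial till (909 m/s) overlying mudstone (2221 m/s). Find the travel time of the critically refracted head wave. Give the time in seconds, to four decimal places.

0.0940 s

θ_c = arcsin(V₁/V₂) = arcsin(909/2221) = 24.16°, cos θ_c = 0.9124.
Intercept time tᵢ = 2h cos θ_c / V₁ = 2·29.9·0.9124/909 = 0.06002 s.
t = x/V₂ + tᵢ = 75.5/2221 + 0.06002 = 0.09402 s.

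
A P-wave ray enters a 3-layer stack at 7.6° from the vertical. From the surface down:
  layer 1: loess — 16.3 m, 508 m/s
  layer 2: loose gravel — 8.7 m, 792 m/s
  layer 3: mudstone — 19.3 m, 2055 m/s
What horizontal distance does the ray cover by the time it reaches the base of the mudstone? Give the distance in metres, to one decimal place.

16.2 m

Apply Snell's law at each interface; in layer i the horizontal offset is hᵢ·tan θᵢ.
Layer 1: θ = 7.60°; offset = 16.3·tan 7.60° = 2.175 m.
Layer 2: sin θ = 792·sin 7.6°/508 = 0.2062, θ = 11.90°; offset = 8.7·tan 11.90° = 1.833 m.
Layer 3: sin θ = 2055·sin 7.6°/508 = 0.5350, θ = 32.34°; offset = 19.3·tan 32.34° = 12.222 m.
Total horizontal offset = 16.230 m.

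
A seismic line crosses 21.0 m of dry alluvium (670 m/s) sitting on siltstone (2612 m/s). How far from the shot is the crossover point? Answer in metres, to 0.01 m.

θ_c = arcsin(670/2612) = 14.86°, so cos θ_c = 0.9665 and tᵢ = 2h cos θ_c/V₁ = 0.0606 s.
At crossover x/V₁ = x/V₂ + tᵢ ⇒ x = tᵢ/(1/V₁ − 1/V₂) = 0.06059/(1.4925e-03 − 3.8285e-04) = 54.60 m.

54.60 m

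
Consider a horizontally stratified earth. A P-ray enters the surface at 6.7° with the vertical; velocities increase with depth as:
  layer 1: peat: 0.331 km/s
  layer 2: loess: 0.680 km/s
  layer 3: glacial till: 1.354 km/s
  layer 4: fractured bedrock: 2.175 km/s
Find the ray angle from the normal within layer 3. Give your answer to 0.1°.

Ray parameter p = sin 6.7° / 0.331 = 3.5248e-01 s/km.
sin θ_3 = p·V_3 = 3.5248e-01 × 1.354 = 0.4773.
θ_3 = arcsin 0.4773 = 28.51°.

28.5°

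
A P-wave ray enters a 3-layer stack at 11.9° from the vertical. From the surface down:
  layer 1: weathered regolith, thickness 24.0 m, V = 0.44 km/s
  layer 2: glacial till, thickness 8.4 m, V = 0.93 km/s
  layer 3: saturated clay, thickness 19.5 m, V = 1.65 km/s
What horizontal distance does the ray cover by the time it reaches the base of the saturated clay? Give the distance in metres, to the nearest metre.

Apply Snell's law at each interface; in layer i the horizontal offset is hᵢ·tan θᵢ.
Layer 1: θ = 11.90°; offset = 24.0·tan 11.90° = 5.058 m.
Layer 2: sin θ = 0.93·sin 11.9°/0.44 = 0.4358, θ = 25.84°; offset = 8.4·tan 25.84° = 4.068 m.
Layer 3: sin θ = 1.65·sin 11.9°/0.44 = 0.7733, θ = 50.65°; offset = 19.5·tan 50.65° = 23.780 m.
Σ offsets = 32.906 m.

33 m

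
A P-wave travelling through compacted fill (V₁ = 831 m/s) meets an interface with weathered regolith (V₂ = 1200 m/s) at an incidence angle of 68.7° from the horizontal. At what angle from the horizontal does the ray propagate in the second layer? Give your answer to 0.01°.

58.36°

Convert to the normal: θ₁ = 90° − 68.7° = 21.3°.
sin θ₁/V₁ = sin θ₂/V₂ ⇒ sin θ₂ = 1200·sin 21.3°/831 = 1200·0.3633/831 = 0.5246.
θ₂ = sin⁻¹(0.5246) = 31.64° (from vertical).
From the interface: 90° − 31.64° = 58.36°.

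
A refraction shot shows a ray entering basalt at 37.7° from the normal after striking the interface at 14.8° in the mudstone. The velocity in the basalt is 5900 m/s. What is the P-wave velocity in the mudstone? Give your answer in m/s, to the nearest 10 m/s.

Snell's law: sin 14.8°/V₁ = sin 37.7°/V₂.
V₁ = V₂·sin 14.8°/sin 37.7° = 5900 × 0.4177 = 2464.54 m/s.

2460 m/s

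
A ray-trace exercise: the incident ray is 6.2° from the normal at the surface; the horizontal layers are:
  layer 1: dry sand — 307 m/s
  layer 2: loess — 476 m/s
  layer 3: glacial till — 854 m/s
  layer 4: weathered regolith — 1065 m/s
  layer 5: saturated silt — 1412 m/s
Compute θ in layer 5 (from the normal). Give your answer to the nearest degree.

Ray parameter p = sin 6.2° / 307 = 3.5179e-04 s/m.
sin θ_5 = p·V_5 = 3.5179e-04 × 1412 = 0.4967.
θ_5 = arcsin 0.4967 = 29.78°.

30°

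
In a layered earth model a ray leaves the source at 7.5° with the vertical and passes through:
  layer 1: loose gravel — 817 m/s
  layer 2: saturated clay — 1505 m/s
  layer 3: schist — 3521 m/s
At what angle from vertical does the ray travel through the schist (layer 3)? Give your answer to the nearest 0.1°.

Ray parameter p = sin 7.5° / 817 = 1.5976e-04 s/m.
sin θ_3 = p·V_3 = 1.5976e-04 × 3521 = 0.5625.
θ_3 = arcsin 0.5625 = 34.23°.

34.2°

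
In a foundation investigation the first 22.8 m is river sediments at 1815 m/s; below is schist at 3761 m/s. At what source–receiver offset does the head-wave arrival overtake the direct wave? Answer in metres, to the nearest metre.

77 m

x_cross = 2h·√((V₂+V₁)/(V₂−V₁)).
(V₂+V₁)/(V₂−V₁) = (3761+1815)/(3761−1815) = 2.8654; √ = 1.6927.
x_cross = 2·22.8·1.6927 = 77.19 m.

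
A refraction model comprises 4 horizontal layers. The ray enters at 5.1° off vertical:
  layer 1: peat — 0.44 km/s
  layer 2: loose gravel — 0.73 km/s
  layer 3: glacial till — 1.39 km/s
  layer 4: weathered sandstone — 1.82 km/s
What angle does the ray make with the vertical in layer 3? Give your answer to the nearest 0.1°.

Ray parameter p = sin 5.1° / 0.44 = 2.0203e-01 s/km.
sin θ_3 = p·V_3 = 2.0203e-01 × 1.39 = 0.2808.
θ_3 = arcsin 0.2808 = 16.31°.

16.3°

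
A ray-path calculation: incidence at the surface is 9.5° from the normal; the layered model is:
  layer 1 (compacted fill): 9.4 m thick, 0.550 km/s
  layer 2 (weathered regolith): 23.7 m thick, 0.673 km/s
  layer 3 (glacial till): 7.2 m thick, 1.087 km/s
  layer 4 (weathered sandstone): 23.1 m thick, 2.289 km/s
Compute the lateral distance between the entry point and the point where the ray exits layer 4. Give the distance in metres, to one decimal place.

30.8 m

Ray parameter p = sin 9.5° / 0.550 km/s = 3.0009e-01 s/km.
Layer 1: θ = 9.50°; offset = 9.4·tan 9.50° = 1.573 m.
Layer 2: sin θ = p·0.673 = 0.2020 → θ = 11.65°; offset = 23.7·tan 11.65° = 4.887 m.
Layer 3: sin θ = p·1.087 = 0.3262 → θ = 19.04°; offset = 7.2·tan 19.04° = 2.484 m.
Layer 4: sin θ = p·2.289 = 0.6869 → θ = 43.39°; offset = 23.1·tan 43.39° = 21.833 m.
Summing the layer offsets gives 30.778 m.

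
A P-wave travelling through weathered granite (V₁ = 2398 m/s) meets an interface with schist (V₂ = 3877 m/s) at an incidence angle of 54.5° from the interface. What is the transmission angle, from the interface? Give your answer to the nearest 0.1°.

20.1°

Angle from the normal: 90° − 54.5° = 35.5°.
sin θ₁/V₁ = sin θ₂/V₂ ⇒ sin θ₂ = 3877·sin 35.5°/2398 = 3877·0.5807/2398 = 0.9389.
θ₂ = arcsin 0.9389 = 69.86° from the normal.
From the interface: 90° − 69.86° = 20.14°.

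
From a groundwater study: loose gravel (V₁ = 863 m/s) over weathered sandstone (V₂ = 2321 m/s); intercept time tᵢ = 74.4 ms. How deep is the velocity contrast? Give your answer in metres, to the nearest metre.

35 m

θ_c = arcsin(863/2321) = 21.83°; cos θ_c = 0.9283.
tᵢ = 2h cos θ_c/V₁ ⇒ h = tᵢ·V₁/(2 cos θ_c) = 0.0744·863/(2·0.9283) = 34.58 m.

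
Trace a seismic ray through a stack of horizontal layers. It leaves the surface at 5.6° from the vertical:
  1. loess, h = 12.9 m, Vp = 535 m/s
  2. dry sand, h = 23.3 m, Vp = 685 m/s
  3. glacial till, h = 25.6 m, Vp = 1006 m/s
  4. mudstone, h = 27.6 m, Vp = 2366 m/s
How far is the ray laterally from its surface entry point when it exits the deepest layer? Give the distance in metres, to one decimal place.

22.2 m

Apply Snell's law at each interface; in layer i the horizontal offset is hᵢ·tan θᵢ.
Layer 1: θ = 5.60°; offset = 12.9·tan 5.60° = 1.265 m.
Layer 2: sin θ = 685·sin 5.6°/535 = 0.1249, θ = 7.18°; offset = 23.3·tan 7.18° = 2.934 m.
Layer 3: sin θ = 1006·sin 5.6°/535 = 0.1835, θ = 10.57°; offset = 25.6·tan 10.57° = 4.779 m.
Layer 4: sin θ = 2366·sin 5.6°/535 = 0.4316, θ = 25.57°; offset = 27.6·tan 25.57° = 13.204 m.
Summing the layer offsets gives 22.181 m.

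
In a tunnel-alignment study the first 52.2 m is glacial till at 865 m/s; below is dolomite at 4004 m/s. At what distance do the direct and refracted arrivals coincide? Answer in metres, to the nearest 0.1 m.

130.0 m

x_cross = 2h·√((V₂+V₁)/(V₂−V₁)).
(V₂+V₁)/(V₂−V₁) = (4004+865)/(4004−865) = 1.5511; √ = 1.2454.
x_cross = 2·52.2·1.2454 = 130.02 m.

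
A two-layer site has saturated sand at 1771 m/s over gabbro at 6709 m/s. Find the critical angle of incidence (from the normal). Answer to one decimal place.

15.3°

Critical incidence: sin θ_c = V₁/V₂ = 1771/6709 = 0.2640.
θ_c = arcsin 0.2640 = 15.31°.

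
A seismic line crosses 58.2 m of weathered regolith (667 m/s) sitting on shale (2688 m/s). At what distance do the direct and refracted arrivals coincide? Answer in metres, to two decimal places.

θ_c = arcsin(667/2688) = 14.37°, so cos θ_c = 0.9687 and tᵢ = 2h cos θ_c/V₁ = 0.1691 s.
At crossover x/V₁ = x/V₂ + tᵢ ⇒ x = tᵢ/(1/V₁ − 1/V₂) = 0.16905/(1.4993e-03 − 3.7202e-04) = 149.97 m.

149.97 m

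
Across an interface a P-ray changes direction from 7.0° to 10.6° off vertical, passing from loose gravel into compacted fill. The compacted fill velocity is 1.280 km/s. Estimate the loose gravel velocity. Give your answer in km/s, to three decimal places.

0.848 km/s

sin 7.0° = 0.1219; sin 10.6° = 0.1840.
V₁ = V₂·(sin θ₁/sin θ₂) = 1.280·(0.1219/0.1840) = 0.848 km/s.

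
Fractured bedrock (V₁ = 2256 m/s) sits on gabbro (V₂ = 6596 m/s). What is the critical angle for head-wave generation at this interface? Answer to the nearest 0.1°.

20.0°

At critical incidence the refracted ray runs along the interface (θ₂ = 90°), so sin θ_c = V₁/V₂.
θ_c = arcsin(2256/6596) = arcsin 0.3420 = 20.00°.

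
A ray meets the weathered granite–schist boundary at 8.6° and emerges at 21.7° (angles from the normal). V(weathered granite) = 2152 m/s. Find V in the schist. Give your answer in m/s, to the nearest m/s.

5321 m/s

Snell's law: sin 8.6°/V₁ = sin 21.7°/V₂.
V₂ = V₁·sin 21.7°/sin 8.6° = 2152 × 2.4726 = 5321.12 m/s.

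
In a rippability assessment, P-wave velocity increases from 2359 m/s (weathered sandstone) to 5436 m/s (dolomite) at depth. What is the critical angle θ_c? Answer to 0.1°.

At critical incidence the refracted ray runs along the interface (θ₂ = 90°), so sin θ_c = V₁/V₂.
θ_c = arcsin(2359/5436) = arcsin 0.4340 = 25.72°.

25.7°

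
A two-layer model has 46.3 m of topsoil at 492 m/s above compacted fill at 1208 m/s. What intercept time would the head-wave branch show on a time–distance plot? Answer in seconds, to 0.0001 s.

0.1719 s

θ_c = arcsin(V₁/V₂) = arcsin(492/1208) = 24.03°; cos θ_c = 0.9133.
tᵢ = 2h·cos θ_c / V₁ = 2·46.3·0.9133 / 492 = 0.17189 s.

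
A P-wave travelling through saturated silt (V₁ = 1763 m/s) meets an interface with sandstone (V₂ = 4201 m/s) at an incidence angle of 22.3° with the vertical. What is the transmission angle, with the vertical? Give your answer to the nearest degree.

sin θ₁/V₁ = sin θ₂/V₂ ⇒ sin θ₂ = 4201·sin 22.3°/1763 = 4201·0.3795/1763 = 0.9042.
θ₂ = arcsin 0.9042 = 64.72° from the normal.

65°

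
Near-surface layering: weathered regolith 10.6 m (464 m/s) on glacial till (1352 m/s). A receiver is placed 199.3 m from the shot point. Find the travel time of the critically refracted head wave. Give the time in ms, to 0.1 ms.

t = x/V₂ + 2h·√(V₂²−V₁²)/(V₁V₂).
√(V₂²−V₁²) = √(1352²−464²) = 1269.9 m/s; delay term = 2·10.6·1269.9/(464·1352) = 0.04291 s.
t = 199.3/1352 + 0.04291 = 0.19033 s.

190.3 ms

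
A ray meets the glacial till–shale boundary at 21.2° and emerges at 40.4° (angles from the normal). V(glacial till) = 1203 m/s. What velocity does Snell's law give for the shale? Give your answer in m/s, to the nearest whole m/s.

2156 m/s

sin 21.2° = 0.3616; sin 40.4° = 0.6481.
V₂ = V₁·(sin θ₂/sin θ₁) = 1203·(0.6481/0.3616) = 2156.07 m/s.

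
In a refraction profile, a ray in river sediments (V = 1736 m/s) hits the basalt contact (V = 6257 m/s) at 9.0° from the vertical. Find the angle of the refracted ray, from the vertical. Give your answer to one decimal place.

sin θ₁/V₁ = sin θ₂/V₂ ⇒ sin θ₂ = 6257·sin 9.0°/1736 = 6257·0.1564/1736 = 0.5638.
θ₂ = sin⁻¹(0.5638) = 34.32° (from vertical).

34.3°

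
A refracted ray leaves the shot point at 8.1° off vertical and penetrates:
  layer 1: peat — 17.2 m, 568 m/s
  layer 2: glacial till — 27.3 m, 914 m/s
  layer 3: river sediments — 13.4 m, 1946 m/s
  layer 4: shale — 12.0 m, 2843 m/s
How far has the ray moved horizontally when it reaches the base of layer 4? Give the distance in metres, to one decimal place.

Apply Snell's law at each interface; in layer i the horizontal offset is hᵢ·tan θᵢ.
Layer 1: θ = 8.10°; offset = 17.2·tan 8.10° = 2.448 m.
Layer 2: sin θ = 914·sin 8.1°/568 = 0.2267, θ = 13.10°; offset = 27.3·tan 13.10° = 6.355 m.
Layer 3: sin θ = 1946·sin 8.1°/568 = 0.4827, θ = 28.86°; offset = 13.4·tan 28.86° = 7.386 m.
Layer 4: sin θ = 2843·sin 8.1°/568 = 0.7053, θ = 44.85°; offset = 12.0·tan 44.85° = 11.937 m.
Total horizontal offset = 28.127 m.

28.1 m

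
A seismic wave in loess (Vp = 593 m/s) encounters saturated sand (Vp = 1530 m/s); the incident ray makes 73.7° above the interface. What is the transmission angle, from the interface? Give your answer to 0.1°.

Angle from the normal: 90° − 73.7° = 16.3°.
sin θ₁/V₁ = sin θ₂/V₂ ⇒ sin θ₂ = 1530·sin 16.3°/593 = 1530·0.2807/593 = 0.7241.
θ₂ = arcsin 0.7241 = 46.40° from the normal.
From the interface: 90° − 46.40° = 43.60°.

43.6°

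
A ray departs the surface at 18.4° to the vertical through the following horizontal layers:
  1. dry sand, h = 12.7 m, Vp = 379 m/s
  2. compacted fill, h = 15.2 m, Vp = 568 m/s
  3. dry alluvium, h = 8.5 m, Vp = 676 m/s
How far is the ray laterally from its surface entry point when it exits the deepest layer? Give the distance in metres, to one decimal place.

Apply Snell's law at each interface; in layer i the horizontal offset is hᵢ·tan θᵢ.
Layer 1: θ = 18.40°; offset = 12.7·tan 18.40° = 4.225 m.
Layer 2: sin θ = 568·sin 18.4°/379 = 0.4731, θ = 28.23°; offset = 15.2·tan 28.23° = 8.161 m.
Layer 3: sin θ = 676·sin 18.4°/379 = 0.5630, θ = 34.26°; offset = 8.5·tan 34.26° = 5.790 m.
Summing the layer offsets gives 18.177 m.

18.2 m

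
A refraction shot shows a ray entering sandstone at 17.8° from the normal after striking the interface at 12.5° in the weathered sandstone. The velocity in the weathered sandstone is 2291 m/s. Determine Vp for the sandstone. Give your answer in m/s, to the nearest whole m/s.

3236 m/s

Snell's law: sin 12.5°/V₁ = sin 17.8°/V₂.
V₂ = V₁·sin 17.8°/sin 12.5° = 2291 × 1.4124 = 3235.77 m/s.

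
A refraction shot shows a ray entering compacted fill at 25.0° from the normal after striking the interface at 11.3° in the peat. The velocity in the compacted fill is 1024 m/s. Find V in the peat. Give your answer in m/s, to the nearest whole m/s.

sin 11.3° = 0.1959; sin 25.0° = 0.4226.
V₁ = V₂·(sin θ₁/sin θ₂) = 1024·(0.1959/0.4226) = 474.78 m/s.

475 m/s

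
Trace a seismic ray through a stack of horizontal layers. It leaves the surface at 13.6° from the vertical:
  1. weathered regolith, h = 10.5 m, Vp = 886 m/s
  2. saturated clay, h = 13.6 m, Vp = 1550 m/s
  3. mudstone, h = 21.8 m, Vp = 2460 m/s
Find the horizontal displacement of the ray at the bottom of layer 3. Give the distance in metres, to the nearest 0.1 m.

27.5 m

Apply Snell's law at each interface; in layer i the horizontal offset is hᵢ·tan θᵢ.
Layer 1: θ = 13.60°; offset = 10.5·tan 13.60° = 2.540 m.
Layer 2: sin θ = 1550·sin 13.6°/886 = 0.4114, θ = 24.29°; offset = 13.6·tan 24.29° = 6.138 m.
Layer 3: sin θ = 2460·sin 13.6°/886 = 0.6529, θ = 40.76°; offset = 21.8·tan 40.76° = 18.790 m.
Summing the layer offsets gives 27.468 m.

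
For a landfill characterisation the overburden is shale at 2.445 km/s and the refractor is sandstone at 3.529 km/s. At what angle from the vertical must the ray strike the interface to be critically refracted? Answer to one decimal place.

Critical incidence: sin θ_c = V₁/V₂ = 2.445/3.529 = 0.6928.
θ_c = arcsin 0.6928 = 43.85°.

43.9°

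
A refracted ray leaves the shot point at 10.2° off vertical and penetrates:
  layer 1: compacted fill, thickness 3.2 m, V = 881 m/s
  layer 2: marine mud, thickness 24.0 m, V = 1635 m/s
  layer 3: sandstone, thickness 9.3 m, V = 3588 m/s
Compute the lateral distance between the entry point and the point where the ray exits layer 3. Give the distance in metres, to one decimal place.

Apply Snell's law at each interface; in layer i the horizontal offset is hᵢ·tan θᵢ.
Layer 1: θ = 10.20°; offset = 3.2·tan 10.20° = 0.576 m.
Layer 2: sin θ = 1635·sin 10.2°/881 = 0.3286, θ = 19.19°; offset = 24.0·tan 19.19° = 8.351 m.
Layer 3: sin θ = 3588·sin 10.2°/881 = 0.7212, θ = 46.15°; offset = 9.3·tan 46.15° = 9.682 m.
Σ offsets = 18.609 m.

18.6 m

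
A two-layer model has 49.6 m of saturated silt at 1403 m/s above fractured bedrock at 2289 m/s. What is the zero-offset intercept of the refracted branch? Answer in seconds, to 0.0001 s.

θ_c = arcsin(V₁/V₂) = arcsin(1403/2289) = 37.80°; cos θ_c = 0.7901.
tᵢ = 2h·cos θ_c / V₁ = 2·49.6·0.7901 / 1403 = 0.05587 s.

0.0559 s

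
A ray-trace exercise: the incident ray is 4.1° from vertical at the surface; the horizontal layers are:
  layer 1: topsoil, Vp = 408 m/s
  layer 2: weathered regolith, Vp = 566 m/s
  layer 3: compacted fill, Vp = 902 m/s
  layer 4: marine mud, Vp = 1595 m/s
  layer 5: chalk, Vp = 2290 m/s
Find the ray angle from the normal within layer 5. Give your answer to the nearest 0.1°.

23.7°

Snell's law across each interface conserves sin θ / V, so sin θ_5 = V_5·sin θ₁/V₁.
sin θ_5 = 2290 × sin 4.1° / 408 = 0.4013.
θ_5 = arcsin 0.4013 = 23.66°.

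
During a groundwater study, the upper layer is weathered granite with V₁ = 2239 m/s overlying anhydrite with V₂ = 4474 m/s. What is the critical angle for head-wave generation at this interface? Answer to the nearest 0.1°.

Critical incidence: sin θ_c = V₁/V₂ = 2239/4474 = 0.5004.
θ_c = arcsin 0.5004 = 30.03°.

30.0°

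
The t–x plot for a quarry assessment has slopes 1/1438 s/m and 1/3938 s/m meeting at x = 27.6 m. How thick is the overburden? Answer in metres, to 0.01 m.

x_cross = 2h·√((V₂+V₁)/(V₂−V₁)) → h = x_cross / (2·√((V₂+V₁)/(V₂−V₁))).
√((V₂+V₁)/(V₂−V₁)) = √((3938+1438)/(3938−1438)) = 1.4664.
h = 27.6 / (2·1.4664) = 9.41 m.

9.41 m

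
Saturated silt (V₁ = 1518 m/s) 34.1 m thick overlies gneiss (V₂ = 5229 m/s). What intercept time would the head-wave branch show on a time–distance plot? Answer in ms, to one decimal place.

tᵢ = 2h·√(V₂²−V₁²)/(V₁V₂).
√(V₂²−V₁²) = √(5229²−1518²) = 5003.8 m/s.
tᵢ = 2·34.1·5003.8/(1518·5229) = 0.04299 s.

43.0 ms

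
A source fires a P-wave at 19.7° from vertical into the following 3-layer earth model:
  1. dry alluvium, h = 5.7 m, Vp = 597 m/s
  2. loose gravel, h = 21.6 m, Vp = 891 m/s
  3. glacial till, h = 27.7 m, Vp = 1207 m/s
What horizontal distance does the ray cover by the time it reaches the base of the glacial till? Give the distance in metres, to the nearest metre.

40 m

Ray parameter p = sin 19.7° / 597 m/s = 5.6465e-04 s/m.
Layer 1: θ = 19.70°; offset = 5.7·tan 19.70° = 2.041 m.
Layer 2: sin θ = p·891 = 0.5031 → θ = 30.21°; offset = 21.6·tan 30.21° = 12.574 m.
Layer 3: sin θ = p·1207 = 0.6815 → θ = 42.96°; offset = 27.7·tan 42.96° = 25.798 m.
Summing the layer offsets gives 40.413 m.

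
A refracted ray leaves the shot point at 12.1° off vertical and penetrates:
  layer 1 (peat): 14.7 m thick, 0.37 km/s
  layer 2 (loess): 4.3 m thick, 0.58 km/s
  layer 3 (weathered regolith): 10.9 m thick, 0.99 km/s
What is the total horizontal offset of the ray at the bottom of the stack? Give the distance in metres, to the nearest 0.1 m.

12.0 m

Apply Snell's law at each interface; in layer i the horizontal offset is hᵢ·tan θᵢ.
Layer 1: θ = 12.10°; offset = 14.7·tan 12.10° = 3.151 m.
Layer 2: sin θ = 0.58·sin 12.1°/0.37 = 0.3286, θ = 19.18°; offset = 4.3·tan 19.18° = 1.496 m.
Layer 3: sin θ = 0.99·sin 12.1°/0.37 = 0.5609, θ = 34.12°; offset = 10.9·tan 34.12° = 7.384 m.
Summing the layer offsets gives 12.032 m.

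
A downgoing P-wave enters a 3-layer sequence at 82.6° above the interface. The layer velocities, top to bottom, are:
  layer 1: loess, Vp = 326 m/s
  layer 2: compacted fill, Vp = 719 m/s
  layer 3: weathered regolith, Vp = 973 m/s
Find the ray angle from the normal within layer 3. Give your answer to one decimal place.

From the normal: θ₁ = 90° − 82.6° = 7.4°.
Ray parameter p = sin 7.4° / 326 = 3.9508e-04 s/m.
sin θ_3 = p·V_3 = 3.9508e-04 × 973 = 0.3844.
θ_3 = 22.61° from the vertical.

22.6°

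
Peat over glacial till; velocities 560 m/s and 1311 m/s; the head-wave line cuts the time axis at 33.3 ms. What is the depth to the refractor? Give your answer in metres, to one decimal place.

h = tᵢ·V₁·V₂ / (2·√(V₂²−V₁²)).
√(V₂²−V₁²) = √(1311² − 560²) = 1185.4 m/s.
h = 0.0333 s × 560 × 1311 / (2 × 1185.4) = 10.31 m.

10.3 m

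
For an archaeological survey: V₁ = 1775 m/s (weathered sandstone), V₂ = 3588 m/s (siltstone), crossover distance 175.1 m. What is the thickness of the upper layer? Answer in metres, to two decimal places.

x_cross = 2h·√((V₂+V₁)/(V₂−V₁)) → h = x_cross / (2·√((V₂+V₁)/(V₂−V₁))).
√((V₂+V₁)/(V₂−V₁)) = √((3588+1775)/(3588−1775)) = 1.7199.
h = 175.1 / (2·1.7199) = 50.90 m.

50.90 m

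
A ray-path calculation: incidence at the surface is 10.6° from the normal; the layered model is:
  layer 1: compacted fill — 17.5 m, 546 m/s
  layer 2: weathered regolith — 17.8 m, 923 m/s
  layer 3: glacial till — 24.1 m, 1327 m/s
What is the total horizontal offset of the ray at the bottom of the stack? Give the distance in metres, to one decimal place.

21.1 m

Ray parameter p = sin 10.6° / 546 m/s = 3.3691e-04 s/m.
Layer 1: θ = 10.60°; offset = 17.5·tan 10.60° = 3.275 m.
Layer 2: sin θ = p·923 = 0.3110 → θ = 18.12°; offset = 17.8·tan 18.12° = 5.824 m.
Layer 3: sin θ = p·1327 = 0.4471 → θ = 26.56°; offset = 24.1·tan 26.56° = 12.045 m.
Σ offsets = 21.144 m.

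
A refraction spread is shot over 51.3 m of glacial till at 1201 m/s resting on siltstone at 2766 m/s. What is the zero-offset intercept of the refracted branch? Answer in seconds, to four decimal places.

0.0770 s

tᵢ = 2h·√(V₂²−V₁²)/(V₁V₂).
√(V₂²−V₁²) = √(2766²−1201²) = 2491.7 m/s.
tᵢ = 2·51.3·2491.7/(1201·2766) = 0.07696 s.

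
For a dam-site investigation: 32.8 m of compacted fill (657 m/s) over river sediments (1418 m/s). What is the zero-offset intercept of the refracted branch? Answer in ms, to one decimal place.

88.5 ms

θ_c = arcsin(V₁/V₂) = arcsin(657/1418) = 27.60°; cos θ_c = 0.8862.
tᵢ = 2h·cos θ_c / V₁ = 2·32.8·0.8862 / 657 = 0.08848 s.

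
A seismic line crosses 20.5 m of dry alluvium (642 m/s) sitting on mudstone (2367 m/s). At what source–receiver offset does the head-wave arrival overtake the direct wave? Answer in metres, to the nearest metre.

x_cross = 2h·√((V₂+V₁)/(V₂−V₁)).
(V₂+V₁)/(V₂−V₁) = (2367+642)/(2367−642) = 1.7443; √ = 1.3207.
x_cross = 2·20.5·1.3207 = 54.15 m.

54 m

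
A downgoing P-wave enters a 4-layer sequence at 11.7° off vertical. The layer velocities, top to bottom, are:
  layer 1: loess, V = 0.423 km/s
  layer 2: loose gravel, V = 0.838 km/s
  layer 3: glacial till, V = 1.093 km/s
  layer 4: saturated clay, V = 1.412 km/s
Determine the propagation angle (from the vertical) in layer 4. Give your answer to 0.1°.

42.6°

Ray parameter p = sin 11.7° / 0.423 = 4.7940e-01 s/km.
sin θ_4 = p·V_4 = 4.7940e-01 × 1.412 = 0.6769.
θ_4 = arcsin 0.6769 = 42.60°.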